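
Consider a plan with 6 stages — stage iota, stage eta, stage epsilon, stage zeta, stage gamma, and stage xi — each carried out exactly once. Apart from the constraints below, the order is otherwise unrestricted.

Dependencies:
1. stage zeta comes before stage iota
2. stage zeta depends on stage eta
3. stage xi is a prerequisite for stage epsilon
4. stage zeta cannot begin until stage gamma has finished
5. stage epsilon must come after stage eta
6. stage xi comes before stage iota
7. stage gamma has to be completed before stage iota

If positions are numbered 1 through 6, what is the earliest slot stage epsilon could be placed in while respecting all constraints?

3

The stages that are forced before stage epsilon, directly or transitively, are stage eta, stage xi. That's 2 stages.
With 2 mandatory predecessors, the earliest stage epsilon can sit is position 2+1 = 3, and placing just those 2 first achieves it.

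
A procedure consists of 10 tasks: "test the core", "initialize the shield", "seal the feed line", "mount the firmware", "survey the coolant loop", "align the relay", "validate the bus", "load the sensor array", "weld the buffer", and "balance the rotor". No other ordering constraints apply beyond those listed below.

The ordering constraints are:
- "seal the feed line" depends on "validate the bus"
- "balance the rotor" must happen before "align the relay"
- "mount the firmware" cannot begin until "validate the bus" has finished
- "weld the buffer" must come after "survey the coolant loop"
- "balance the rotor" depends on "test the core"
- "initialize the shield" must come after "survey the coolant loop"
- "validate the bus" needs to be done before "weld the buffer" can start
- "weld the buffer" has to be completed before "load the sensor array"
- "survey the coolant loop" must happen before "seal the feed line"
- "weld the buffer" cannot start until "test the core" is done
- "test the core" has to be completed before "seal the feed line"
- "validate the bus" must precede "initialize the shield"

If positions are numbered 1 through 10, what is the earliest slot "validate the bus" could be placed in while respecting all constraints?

No constraint forces any other task before "validate the bus", so it can be placed first.

1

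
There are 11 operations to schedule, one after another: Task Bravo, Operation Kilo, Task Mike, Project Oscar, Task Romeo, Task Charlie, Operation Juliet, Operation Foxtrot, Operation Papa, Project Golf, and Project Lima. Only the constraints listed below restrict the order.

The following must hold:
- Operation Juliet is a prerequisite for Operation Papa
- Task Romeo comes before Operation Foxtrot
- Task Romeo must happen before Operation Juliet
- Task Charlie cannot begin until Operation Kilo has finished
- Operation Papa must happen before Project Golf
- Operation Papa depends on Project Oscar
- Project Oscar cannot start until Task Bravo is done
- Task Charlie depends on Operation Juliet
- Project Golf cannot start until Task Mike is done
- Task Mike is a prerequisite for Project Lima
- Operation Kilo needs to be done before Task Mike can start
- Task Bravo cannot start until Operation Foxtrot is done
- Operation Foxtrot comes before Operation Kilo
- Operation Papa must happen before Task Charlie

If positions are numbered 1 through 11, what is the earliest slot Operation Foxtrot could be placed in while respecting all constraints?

2

The only operation forced before Operation Foxtrot (directly or transitively) is Task Romeo.
With 1 mandatory predecessor, the earliest Operation Foxtrot can sit is position 1+1 = 2, and placing just that one first achieves it.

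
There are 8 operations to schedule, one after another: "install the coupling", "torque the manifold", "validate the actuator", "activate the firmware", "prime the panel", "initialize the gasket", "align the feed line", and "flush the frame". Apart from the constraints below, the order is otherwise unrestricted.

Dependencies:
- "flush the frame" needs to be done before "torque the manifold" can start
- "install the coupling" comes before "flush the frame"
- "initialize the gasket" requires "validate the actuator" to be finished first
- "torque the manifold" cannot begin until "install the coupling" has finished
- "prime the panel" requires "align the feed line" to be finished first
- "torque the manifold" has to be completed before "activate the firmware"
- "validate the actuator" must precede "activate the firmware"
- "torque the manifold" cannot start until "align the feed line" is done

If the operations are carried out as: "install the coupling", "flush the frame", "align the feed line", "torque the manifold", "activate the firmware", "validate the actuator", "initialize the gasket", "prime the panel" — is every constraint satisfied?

No

In the proposed order, "activate the firmware" appears before "validate the actuator".
Since "validate the actuator" is required before "activate the firmware", the ordering is invalid.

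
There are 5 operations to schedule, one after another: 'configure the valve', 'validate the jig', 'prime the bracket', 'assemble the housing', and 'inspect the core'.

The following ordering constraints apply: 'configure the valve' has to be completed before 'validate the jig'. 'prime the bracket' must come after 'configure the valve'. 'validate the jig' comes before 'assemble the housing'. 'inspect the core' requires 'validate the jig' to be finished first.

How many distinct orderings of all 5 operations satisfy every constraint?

8

'configure the valve' is the only operation with nothing required before it, so every ordering starts there.
Counting all ways to extend the partial order to a total order gives 8.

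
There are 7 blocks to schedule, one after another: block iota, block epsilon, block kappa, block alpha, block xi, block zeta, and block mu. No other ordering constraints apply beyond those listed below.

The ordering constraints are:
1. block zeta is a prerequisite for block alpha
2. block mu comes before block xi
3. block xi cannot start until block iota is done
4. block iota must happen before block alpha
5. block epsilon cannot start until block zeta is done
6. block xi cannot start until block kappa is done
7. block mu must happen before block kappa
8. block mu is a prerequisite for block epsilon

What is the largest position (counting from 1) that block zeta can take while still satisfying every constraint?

5

Following every chain forward from block zeta, the blocks that must come later are block epsilon, block alpha — 2 of them.
So at least 2 blocks follow block zeta, putting block zeta no later than position 5. That position is achievable by scheduling everything else first.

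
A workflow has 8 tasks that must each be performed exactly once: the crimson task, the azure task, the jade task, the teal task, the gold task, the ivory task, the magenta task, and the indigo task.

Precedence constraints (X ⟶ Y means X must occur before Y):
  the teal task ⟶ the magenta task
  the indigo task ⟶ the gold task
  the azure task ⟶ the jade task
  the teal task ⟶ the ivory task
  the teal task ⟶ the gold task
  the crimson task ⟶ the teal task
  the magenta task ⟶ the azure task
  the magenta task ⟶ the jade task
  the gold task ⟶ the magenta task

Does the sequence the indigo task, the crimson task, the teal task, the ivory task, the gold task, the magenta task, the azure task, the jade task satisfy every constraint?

Yes

Checking each listed constraint against this order: for instance, the indigo task is in position 1 and the gold task in position 5, so that constraint holds — and the remaining constraints check out the same way.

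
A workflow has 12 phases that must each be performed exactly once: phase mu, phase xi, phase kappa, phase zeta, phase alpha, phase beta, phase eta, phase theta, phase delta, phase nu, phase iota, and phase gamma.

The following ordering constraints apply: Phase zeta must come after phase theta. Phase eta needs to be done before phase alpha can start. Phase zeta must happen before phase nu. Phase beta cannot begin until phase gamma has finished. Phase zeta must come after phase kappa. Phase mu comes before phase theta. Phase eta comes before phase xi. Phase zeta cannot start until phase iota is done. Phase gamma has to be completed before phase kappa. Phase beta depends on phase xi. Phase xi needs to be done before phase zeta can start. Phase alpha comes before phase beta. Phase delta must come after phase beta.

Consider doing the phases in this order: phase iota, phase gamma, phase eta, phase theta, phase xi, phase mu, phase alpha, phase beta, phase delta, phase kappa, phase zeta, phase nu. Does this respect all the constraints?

In the proposed order, phase theta appears before phase mu.
That contradicts the constraint that phase mu must precede phase theta.

No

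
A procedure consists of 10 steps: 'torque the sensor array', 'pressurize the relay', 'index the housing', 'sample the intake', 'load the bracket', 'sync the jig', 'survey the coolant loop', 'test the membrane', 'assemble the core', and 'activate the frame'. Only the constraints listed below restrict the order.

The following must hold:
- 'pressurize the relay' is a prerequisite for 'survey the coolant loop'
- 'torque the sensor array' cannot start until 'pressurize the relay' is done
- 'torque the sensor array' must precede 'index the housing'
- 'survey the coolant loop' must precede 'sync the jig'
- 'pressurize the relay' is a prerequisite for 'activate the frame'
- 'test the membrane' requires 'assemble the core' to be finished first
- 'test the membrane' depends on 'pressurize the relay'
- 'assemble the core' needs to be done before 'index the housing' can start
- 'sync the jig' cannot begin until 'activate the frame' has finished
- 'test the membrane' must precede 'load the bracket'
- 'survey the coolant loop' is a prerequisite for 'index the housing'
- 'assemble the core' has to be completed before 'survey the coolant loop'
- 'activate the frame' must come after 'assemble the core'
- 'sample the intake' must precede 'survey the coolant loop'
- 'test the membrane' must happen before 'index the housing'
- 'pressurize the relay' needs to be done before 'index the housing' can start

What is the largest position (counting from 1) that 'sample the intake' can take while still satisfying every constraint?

7

Following every chain forward from 'sample the intake', the steps that must come later are 'index the housing', 'sync the jig', 'survey the coolant loop' — 3 of them.
With 3 mandatory successors out of 10 steps total, the latest slot for 'sample the intake' is 10−3 = 7, and it's reachable by doing all non-successors before 'sample the intake'.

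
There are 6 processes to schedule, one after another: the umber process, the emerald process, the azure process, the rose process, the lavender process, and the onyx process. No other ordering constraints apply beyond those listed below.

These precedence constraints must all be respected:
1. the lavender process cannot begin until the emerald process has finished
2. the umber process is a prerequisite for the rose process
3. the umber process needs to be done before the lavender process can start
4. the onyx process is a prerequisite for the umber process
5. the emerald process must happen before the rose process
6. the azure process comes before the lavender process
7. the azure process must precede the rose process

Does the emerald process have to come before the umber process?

No

Nothing in the constraints links the emerald process and the umber process; they are unordered relative to each other.
So the emerald process can come before the umber process or after — it is not forced.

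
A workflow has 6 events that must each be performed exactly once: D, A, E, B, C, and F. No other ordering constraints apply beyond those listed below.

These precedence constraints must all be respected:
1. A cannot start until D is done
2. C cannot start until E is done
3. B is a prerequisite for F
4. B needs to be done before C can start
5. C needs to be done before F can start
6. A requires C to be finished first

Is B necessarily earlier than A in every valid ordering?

Yes

Tracing the constraints gives a chain: B → C → A.
Hence B necessarily comes before A.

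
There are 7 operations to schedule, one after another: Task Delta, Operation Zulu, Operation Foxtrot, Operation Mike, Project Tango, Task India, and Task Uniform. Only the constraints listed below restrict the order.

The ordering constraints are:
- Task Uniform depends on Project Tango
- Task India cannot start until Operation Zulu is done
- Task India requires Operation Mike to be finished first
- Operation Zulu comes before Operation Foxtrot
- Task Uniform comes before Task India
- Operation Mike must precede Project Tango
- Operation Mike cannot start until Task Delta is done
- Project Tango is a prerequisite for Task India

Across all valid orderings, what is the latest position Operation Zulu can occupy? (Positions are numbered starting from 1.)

Every operation that must follow Operation Zulu has to come after it. Tracing all chains starting from Operation Zulu, those operations are: Operation Foxtrot, Task India — 2 in total.
So at least 2 operations follow Operation Zulu, putting Operation Zulu no later than position 5. That position is achievable by scheduling everything else first.

5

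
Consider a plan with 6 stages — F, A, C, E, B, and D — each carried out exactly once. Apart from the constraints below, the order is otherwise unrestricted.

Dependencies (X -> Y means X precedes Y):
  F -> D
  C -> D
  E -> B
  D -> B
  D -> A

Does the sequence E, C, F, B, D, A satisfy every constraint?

The sequence places B ahead of D.
But one of the constraints requires D before B, so this ordering violates it.

No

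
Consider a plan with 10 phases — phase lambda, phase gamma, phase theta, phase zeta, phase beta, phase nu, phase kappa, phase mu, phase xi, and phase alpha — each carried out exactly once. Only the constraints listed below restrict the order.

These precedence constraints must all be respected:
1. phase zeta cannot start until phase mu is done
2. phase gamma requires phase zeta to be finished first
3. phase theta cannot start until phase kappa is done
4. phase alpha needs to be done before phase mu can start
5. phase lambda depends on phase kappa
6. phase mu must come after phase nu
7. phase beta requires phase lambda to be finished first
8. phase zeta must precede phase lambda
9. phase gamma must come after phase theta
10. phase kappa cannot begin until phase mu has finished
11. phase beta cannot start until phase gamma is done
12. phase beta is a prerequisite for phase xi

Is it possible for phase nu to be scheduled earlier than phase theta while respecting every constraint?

Yes

Every valid ordering already has phase nu before phase theta (the constraints require it), so in particular at least one does.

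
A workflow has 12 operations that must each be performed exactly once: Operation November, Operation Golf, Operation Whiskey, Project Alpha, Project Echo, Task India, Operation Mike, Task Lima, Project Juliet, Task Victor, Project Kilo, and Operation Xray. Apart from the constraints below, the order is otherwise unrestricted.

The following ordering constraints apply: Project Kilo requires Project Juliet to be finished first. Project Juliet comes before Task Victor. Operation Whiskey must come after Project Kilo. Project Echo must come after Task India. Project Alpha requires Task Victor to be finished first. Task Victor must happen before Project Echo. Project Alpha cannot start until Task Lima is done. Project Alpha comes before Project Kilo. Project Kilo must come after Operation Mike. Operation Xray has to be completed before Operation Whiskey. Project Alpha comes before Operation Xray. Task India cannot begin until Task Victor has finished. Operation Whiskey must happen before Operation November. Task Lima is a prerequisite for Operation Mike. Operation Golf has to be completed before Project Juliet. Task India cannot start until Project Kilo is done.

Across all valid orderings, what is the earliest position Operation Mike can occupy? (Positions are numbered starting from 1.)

The only operation forced before Operation Mike (directly or transitively) is Task Lima.
So at minimum 1 operation comes before Operation Mike, putting Operation Mike no earlier than position 2. That position is achievable by scheduling exactly that predecessor first.

2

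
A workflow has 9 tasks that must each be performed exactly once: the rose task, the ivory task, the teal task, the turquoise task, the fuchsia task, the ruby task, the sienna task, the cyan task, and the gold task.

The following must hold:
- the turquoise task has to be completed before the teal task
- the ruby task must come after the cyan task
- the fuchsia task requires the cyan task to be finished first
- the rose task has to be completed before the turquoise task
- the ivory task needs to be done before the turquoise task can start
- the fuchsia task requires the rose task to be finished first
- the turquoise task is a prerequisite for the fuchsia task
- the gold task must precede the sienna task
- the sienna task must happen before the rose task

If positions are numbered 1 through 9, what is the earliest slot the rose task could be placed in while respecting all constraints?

3

Working backwards through the constraints from the rose task, its full set of required predecessors is the sienna task, the gold task — 2 of them.
With 2 mandatory predecessors, the earliest the rose task can sit is position 2+1 = 3, and placing just those 2 first achieves it.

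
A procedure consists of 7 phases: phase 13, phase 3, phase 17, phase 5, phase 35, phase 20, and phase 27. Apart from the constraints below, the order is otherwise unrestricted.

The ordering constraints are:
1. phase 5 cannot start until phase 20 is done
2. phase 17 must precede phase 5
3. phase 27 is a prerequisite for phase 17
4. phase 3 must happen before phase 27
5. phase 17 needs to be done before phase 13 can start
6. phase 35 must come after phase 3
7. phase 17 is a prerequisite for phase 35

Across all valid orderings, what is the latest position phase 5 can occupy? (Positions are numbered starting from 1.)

Phase 5 has no required successors, so nothing stops it from going last (position 7).

7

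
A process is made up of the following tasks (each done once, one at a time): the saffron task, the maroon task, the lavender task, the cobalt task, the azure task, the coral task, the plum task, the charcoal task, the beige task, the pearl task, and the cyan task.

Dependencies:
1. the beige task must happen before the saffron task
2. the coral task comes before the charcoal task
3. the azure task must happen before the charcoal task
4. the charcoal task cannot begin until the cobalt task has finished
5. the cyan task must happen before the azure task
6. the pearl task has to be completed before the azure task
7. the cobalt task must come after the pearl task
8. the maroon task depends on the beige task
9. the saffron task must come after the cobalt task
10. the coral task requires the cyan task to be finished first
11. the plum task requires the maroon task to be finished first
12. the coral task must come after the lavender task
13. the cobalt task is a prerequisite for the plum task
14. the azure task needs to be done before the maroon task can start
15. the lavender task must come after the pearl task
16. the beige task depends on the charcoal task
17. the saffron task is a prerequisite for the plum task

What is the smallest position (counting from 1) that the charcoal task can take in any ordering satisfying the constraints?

Working backwards through the constraints from the charcoal task, its full set of required predecessors is the lavender task, the cobalt task, the azure task, the coral task, the pearl task, the cyan task — 6 of them.
With 6 mandatory predecessors, the earliest the charcoal task can sit is position 6+1 = 7, and placing just those 6 first achieves it.

7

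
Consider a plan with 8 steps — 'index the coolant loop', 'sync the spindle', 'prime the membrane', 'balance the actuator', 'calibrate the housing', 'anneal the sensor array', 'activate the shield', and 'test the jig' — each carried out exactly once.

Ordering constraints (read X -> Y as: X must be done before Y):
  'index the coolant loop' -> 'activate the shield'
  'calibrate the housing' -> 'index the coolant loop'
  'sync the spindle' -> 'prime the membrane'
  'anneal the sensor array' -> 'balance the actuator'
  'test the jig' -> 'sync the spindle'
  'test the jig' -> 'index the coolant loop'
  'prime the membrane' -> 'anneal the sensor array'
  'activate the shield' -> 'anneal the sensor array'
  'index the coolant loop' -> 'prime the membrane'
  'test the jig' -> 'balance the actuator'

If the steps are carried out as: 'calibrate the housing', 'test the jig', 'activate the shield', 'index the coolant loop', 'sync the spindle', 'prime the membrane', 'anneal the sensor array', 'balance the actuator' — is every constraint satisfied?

No

The sequence places 'activate the shield' ahead of 'index the coolant loop'.
Since 'index the coolant loop' is required before 'activate the shield', the ordering is invalid.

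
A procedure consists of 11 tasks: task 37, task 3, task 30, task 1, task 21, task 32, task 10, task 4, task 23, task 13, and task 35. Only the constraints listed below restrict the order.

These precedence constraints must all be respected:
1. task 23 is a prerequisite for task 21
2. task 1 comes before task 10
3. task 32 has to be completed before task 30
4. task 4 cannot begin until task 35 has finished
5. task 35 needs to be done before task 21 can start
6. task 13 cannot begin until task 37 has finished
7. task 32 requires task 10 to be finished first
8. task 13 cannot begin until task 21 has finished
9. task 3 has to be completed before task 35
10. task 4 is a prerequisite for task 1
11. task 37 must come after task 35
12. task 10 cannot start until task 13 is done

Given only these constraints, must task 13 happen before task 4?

No

Nothing in the constraints links task 13 and task 4; they are unordered relative to each other.
A valid ordering placing task 4 before task 13 exists, so the answer is no.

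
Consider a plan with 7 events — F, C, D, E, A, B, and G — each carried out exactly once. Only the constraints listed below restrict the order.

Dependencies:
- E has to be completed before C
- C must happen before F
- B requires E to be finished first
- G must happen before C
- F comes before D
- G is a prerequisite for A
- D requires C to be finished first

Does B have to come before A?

Nothing in the constraints links B and A; they are unordered relative to each other.
So B can come before A or after — it is not forced.

No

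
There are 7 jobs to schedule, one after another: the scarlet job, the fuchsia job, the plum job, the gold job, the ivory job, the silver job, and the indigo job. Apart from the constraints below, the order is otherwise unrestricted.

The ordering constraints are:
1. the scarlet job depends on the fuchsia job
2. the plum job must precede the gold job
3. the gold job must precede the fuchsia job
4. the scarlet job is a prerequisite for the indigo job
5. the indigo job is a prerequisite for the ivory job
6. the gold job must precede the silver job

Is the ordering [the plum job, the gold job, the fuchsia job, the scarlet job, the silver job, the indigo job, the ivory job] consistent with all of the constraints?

Yes

Going through the constraints one by one, each required predecessor appears earlier in the sequence than its dependent — e.g. the gold job (position 2) is before the silver job (position 5), as required.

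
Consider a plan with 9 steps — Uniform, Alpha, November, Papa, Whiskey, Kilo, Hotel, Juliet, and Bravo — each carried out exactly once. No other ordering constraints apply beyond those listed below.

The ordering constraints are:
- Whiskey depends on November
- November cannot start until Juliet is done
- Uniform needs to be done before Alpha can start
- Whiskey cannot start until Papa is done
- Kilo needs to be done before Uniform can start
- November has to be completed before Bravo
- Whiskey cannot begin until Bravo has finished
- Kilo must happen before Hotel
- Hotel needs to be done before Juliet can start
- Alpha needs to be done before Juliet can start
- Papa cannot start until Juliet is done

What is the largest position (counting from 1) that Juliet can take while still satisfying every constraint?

5

Every step that must follow Juliet has to come after it. Tracing all chains starting from Juliet, those steps are: November, Papa, Whiskey, Bravo — 4 in total.
So at least 4 steps follow Juliet, putting Juliet no later than position 5. That position is achievable by scheduling everything else first.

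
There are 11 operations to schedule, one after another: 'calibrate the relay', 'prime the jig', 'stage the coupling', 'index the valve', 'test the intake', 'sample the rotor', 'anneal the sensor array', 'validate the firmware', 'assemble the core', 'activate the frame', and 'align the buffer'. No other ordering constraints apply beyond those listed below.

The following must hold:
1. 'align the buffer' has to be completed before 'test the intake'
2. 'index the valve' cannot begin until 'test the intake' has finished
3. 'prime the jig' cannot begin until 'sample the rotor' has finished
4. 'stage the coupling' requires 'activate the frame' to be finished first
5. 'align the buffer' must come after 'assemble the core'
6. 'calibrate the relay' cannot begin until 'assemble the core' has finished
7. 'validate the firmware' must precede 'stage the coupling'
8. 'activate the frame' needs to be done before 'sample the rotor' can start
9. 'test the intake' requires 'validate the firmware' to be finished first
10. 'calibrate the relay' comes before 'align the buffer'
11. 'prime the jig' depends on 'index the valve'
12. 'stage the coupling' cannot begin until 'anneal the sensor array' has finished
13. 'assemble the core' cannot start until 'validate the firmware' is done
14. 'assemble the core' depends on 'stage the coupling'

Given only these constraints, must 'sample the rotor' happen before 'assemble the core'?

No

No chain of constraints connects 'sample the rotor' to 'assemble the core' in either direction.
A valid ordering placing 'assemble the core' before 'sample the rotor' exists, so the answer is no.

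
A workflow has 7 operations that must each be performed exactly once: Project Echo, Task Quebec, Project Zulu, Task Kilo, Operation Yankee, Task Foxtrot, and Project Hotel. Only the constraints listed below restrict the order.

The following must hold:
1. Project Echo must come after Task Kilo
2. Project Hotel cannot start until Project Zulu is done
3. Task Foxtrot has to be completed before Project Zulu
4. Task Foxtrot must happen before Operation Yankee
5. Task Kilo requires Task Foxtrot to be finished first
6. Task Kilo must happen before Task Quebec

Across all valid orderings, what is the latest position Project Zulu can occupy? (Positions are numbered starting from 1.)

6

Following the constraints forward from Project Zulu, its only required successor is Project Hotel.
So at least 1 operation follows Project Zulu, putting Project Zulu no later than position 6. That position is achievable by scheduling everything else first.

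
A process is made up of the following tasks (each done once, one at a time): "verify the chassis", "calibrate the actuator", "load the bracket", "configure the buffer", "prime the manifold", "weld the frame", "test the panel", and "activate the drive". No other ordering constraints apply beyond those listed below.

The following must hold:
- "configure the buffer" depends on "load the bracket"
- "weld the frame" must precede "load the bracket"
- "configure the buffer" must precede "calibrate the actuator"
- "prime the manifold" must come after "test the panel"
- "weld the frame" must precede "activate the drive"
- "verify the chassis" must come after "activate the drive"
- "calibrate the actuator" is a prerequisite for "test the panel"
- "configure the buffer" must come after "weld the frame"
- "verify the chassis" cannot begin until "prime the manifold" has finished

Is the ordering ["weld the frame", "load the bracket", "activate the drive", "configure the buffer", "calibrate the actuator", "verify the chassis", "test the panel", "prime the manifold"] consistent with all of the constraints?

No

In the proposed order, "verify the chassis" appears before "prime the manifold".
But one of the constraints requires "prime the manifold" before "verify the chassis", so this ordering violates it.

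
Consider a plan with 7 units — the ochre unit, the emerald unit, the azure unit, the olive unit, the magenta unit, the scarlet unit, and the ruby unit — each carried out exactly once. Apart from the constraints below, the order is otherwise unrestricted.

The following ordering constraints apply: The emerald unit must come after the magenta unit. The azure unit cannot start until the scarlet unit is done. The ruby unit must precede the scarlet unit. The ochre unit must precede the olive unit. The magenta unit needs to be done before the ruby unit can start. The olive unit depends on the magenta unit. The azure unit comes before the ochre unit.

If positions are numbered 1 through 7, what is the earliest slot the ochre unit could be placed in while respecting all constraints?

Every unit that must precede the ochre unit has to come before it. Tracing all chains that end at the ochre unit, those units are: the azure unit, the magenta unit, the scarlet unit, the ruby unit — 4 in total.
So at minimum 4 units come before the ochre unit, putting the ochre unit no earlier than position 5. That position is achievable by scheduling exactly those predecessors first.

5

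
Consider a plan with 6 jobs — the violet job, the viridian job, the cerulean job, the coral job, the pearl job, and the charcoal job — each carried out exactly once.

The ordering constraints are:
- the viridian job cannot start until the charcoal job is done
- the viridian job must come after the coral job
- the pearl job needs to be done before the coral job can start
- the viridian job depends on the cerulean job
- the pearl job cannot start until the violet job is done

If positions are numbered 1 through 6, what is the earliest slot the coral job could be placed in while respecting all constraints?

3

Every job that must precede the coral job has to come before it. Tracing all chains that end at the coral job, those jobs are: the violet job, the pearl job — 2 in total.
With 2 mandatory predecessors, the earliest the coral job can sit is position 2+1 = 3, and placing just those 2 first achieves it.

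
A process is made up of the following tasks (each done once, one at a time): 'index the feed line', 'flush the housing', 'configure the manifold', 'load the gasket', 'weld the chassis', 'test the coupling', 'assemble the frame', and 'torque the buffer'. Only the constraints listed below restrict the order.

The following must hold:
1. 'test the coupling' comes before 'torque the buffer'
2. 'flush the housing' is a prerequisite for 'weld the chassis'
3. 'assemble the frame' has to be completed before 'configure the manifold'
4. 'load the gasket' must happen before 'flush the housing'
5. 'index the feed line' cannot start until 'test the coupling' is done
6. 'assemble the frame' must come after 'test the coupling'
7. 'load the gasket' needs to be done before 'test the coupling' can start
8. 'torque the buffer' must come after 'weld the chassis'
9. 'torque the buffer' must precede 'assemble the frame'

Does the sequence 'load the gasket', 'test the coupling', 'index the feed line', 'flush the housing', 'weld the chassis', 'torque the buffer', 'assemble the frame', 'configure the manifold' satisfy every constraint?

Yes

Going through the constraints one by one, each required predecessor appears earlier in the sequence than its dependent — e.g. 'test the coupling' (position 2) is before 'assemble the frame' (position 7), as required.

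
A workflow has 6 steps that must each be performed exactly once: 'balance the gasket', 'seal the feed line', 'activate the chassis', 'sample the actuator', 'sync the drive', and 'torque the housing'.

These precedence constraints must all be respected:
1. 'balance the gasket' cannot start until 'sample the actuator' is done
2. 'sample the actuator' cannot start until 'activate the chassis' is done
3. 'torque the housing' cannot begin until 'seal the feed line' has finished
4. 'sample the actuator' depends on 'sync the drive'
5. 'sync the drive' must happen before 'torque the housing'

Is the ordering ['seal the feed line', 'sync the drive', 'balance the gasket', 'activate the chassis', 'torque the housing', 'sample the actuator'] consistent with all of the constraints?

In the proposed order, 'balance the gasket' appears before 'sample the actuator'.
Since 'sample the actuator' is required before 'balance the gasket', the ordering is invalid.

No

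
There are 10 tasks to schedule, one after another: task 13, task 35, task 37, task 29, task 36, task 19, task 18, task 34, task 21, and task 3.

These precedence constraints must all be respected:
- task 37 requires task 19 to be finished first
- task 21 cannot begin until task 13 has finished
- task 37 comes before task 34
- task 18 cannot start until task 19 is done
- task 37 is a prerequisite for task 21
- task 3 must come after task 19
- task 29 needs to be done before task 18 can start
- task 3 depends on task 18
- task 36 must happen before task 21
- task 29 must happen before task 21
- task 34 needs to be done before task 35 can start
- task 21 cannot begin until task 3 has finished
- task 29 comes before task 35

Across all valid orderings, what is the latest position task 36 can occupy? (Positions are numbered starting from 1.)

9

Following the constraints forward from task 36, its only required successor is task 21.
With 1 mandatory successor out of 10 tasks total, the latest slot for task 36 is 10−1 = 9, and it's reachable by doing all non-successors before task 36.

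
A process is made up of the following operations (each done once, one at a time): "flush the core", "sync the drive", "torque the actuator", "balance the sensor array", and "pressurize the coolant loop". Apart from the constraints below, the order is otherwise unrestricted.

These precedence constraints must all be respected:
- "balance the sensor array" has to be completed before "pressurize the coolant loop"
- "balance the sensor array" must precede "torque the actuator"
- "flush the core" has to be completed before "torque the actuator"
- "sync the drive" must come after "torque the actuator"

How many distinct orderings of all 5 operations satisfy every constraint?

2 operations have no prerequisites ("flush the core", "balance the sensor array"), so any of them could come first.
Systematically extending each partial ordering one operation at a time and counting, there are 7 complete orderings.

7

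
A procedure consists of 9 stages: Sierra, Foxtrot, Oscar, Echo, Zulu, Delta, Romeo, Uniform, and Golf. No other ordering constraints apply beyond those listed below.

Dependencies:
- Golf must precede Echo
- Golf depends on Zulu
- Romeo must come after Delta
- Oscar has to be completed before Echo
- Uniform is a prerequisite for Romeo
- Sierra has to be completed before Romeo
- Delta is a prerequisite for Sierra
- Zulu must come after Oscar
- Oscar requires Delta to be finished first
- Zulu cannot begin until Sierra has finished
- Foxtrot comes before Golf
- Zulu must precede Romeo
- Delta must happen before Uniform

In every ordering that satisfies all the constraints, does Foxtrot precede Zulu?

No

Nothing in the constraints links Foxtrot and Zulu; they are unordered relative to each other.
So Foxtrot can come before Zulu or after — it is not forced.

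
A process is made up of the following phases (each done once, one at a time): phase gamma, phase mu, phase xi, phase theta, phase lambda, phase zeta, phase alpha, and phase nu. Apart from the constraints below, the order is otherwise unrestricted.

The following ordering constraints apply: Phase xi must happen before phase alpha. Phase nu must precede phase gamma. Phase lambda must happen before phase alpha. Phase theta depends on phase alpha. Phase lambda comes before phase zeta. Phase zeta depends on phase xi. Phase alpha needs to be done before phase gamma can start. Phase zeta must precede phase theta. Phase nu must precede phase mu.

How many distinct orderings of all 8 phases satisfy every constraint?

252

3 phases have no prerequisites (phase xi, phase lambda, phase nu), so any of them could come first.
Systematically extending each partial ordering one phase at a time and counting, there are 252 complete orderings.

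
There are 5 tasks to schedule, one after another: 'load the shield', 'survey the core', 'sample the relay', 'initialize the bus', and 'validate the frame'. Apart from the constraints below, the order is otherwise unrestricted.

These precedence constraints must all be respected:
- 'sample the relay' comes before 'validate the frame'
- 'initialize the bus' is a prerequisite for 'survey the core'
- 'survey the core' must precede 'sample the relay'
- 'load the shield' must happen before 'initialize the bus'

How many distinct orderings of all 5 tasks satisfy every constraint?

1

Only 'load the shield' has no prerequisites, so it must go first.
Every task is then forced in turn, so only 1 complete ordering is consistent with the constraints.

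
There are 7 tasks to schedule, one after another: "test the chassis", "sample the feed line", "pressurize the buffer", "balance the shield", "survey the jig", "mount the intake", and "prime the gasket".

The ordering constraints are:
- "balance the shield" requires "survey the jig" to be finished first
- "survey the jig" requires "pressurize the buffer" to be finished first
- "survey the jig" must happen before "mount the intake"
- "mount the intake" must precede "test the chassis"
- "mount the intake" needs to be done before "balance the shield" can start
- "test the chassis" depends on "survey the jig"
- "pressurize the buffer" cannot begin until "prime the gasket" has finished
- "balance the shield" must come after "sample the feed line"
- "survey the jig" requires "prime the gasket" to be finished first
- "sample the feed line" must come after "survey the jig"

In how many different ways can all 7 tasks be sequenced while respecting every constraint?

"prime the gasket" is the only task with nothing required before it, so every ordering starts there.
Enumerating by repeatedly choosing an available task (one whose prerequisites are all placed) gives 5 distinct complete orderings.

5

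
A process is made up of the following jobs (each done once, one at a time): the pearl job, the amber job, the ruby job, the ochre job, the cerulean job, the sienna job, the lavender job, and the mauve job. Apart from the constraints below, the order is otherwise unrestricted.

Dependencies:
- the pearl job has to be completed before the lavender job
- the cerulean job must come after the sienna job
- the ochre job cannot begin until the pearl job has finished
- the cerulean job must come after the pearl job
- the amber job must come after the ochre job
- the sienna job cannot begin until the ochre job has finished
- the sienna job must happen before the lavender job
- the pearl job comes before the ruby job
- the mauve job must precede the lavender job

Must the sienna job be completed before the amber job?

The sienna job and the amber job are not related by any chain of constraints.
A valid ordering placing the amber job before the sienna job exists, so the answer is no.

No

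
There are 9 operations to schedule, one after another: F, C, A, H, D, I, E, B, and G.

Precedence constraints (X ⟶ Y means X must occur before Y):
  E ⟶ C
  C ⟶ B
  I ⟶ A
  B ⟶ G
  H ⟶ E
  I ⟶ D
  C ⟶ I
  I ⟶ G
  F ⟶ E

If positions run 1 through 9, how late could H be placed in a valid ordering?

2

The operations that are forced after H, directly or by a chain of constraints, are C, A, D, I, E, B, G. That's 7 operations.
So at least 7 operations follow H, putting H no later than position 2. That position is achievable by scheduling everything else first.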